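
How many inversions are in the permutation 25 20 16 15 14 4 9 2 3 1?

43 out-of-order pairs

Sweep left to right; for each value list the smaller values that follow it:
25 → 20, 16, 15, 14, 4, 9, 2, 3, 1 → 9
20 → 16, 15, 14, 4, 9, 2, 3, 1 → 8
16 → 15, 14, 4, 9, 2, 3, 1 → 7
15 → 14, 4, 9, 2, 3, 1 → 6
14 → 4, 9, 2, 3, 1 → 5
4 → 2, 3, 1 → 3
9 → 2, 3, 1 → 3
2 → 1 → 1
3 → 1 → 1
1 → none → 0
Sum: 9 + 8 + 7 + 6 + 5 + 3 + 3 + 1 + 1 + 0 = 43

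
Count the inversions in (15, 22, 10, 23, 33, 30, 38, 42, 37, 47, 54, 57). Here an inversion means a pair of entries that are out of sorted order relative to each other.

5

Element-by-element contributions:
15 → 10 → 1
22 → 10 → 1
10 → none → 0
23 → none → 0
33 → 30 → 1
30 → none → 0
38 → 37 → 1
42 → 37 → 1
37 → none → 0
47 → none → 0
54 → none → 0
57 → none → 0
Sum: 1 + 1 + 0 + 0 + 1 + 0 + 1 + 1 + 0 + 0 + 0 + 0 = 5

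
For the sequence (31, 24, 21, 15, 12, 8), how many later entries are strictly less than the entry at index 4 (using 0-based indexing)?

The element at index 4 is 12.
Elements after it: 8
Those smaller than 12: 8

1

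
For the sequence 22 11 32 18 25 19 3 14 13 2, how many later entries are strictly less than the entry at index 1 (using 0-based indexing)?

2

The element at index 1 is 11.
Elements after it: 32, 18, 25, 19, 3, 14, 13, 2
Those smaller than 11: 3, 2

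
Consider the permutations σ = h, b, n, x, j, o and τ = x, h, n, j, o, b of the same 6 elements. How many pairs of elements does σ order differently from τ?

Assign each item its position (1..6) in the first ordering, then rewrite the second ordering as that position sequence:
positions: h→1, b→2, n→3, x→4, j→5, o→6
second ordering as positions: [4, 1, 3, 5, 6, 2]
Discordant pairs = inversions in this position sequence.
4: 1, 3, 2 → 3
1: 0
3: 2 → 1
5: 2 → 1
6: 2 → 1
2: 0
Total: 3 + 0 + 1 + 1 + 1 + 0 = 6

6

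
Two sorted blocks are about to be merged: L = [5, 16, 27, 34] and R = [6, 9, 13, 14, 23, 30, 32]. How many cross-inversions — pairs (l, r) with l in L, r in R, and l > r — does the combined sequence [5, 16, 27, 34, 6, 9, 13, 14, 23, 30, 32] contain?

Count, for every r in R, how many entries of L exceed r:
r = 6: 16, 27, 34 → 3
r = 9: 16, 27, 34 → 3
r = 13: 16, 27, 34 → 3
r = 14: 16, 27, 34 → 3
r = 23: 27, 34 → 2
r = 30: 34 → 1
r = 32: 34 → 1
Cross-inversions: 3 + 3 + 3 + 3 + 2 + 1 + 1 = 16

16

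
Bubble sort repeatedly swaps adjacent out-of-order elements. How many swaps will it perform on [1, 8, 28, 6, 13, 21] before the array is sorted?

Each adjacent swap fixes exactly one inversion, so the minimum swap count equals the number of inversions.
Count inversions — for each element, later elements that are smaller:
1: none → 0
8: 6 → 1
28: 6, 13, 21 → 3
6: none → 0
13: none → 0
21: none → 0
Total inversions: 0 + 1 + 3 + 0 + 0 + 0 = 4

4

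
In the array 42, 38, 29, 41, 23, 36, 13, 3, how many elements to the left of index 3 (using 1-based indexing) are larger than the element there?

2

The element at index 3 is 29.
Elements before it: 42, 38
Those larger than 29: 42, 38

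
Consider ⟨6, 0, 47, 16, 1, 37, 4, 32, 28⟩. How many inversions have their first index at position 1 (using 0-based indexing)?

0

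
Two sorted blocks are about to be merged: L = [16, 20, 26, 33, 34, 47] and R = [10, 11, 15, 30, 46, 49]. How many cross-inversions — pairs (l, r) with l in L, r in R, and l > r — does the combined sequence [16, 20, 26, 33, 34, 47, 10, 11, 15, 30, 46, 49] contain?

22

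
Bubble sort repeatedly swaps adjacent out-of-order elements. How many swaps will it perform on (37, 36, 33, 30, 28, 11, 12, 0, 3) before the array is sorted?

34 adjacent swaps

Minimum adjacent swaps = number of inversions (each swap of adjacent out-of-order elements removes one inversion and no swap can remove more).
Count inversions — for each element, later elements that are smaller:
37: 36, 33, 30, 28, 11, 12, 0, 3 → 8
36: 33, 30, 28, 11, 12, 0, 3 → 7
33: 30, 28, 11, 12, 0, 3 → 6
30: 28, 11, 12, 0, 3 → 5
28: 11, 12, 0, 3 → 4
11: 0, 3 → 2
12: 0, 3 → 2
0: none → 0
3: none → 0
Total inversions: 8 + 7 + 6 + 5 + 4 + 2 + 2 + 0 + 0 = 34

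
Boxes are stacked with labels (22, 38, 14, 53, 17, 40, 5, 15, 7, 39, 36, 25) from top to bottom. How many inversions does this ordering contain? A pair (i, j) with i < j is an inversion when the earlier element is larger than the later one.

35 inversions

Sweep left to right; for each value list the smaller values that follow it:
22: 5
38: 7
14: 2
53: 8
17: 3
40: 6
5: 0
15: 1
7: 0
39: 2
36: 1
25: 0
Sum: 5 + 7 + 2 + 8 + 3 + 6 + 0 + 1 + 0 + 2 + 1 + 0 = 35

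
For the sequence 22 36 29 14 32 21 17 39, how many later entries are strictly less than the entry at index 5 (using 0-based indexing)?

The element at index 5 is 21.
Elements after it: 17, 39
Those smaller than 21: 17

1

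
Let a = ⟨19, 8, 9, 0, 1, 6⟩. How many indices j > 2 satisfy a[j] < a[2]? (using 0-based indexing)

3

The element at index 2 is 9.
Elements after it: 0, 1, 6
Those smaller than 9: 0, 1, 6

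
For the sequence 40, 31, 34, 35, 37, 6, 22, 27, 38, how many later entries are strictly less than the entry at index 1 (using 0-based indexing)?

3

The element at index 1 is 31.
Elements after it: 34, 35, 37, 6, 22, 27, 38
Those smaller than 31: 6, 22, 27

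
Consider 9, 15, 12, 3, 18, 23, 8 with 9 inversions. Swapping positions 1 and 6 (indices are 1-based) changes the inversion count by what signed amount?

+7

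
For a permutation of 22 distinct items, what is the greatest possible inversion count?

231

The maximum occurs when the array is in strictly decreasing order: every one of the C(22, 2) pairs is inverted.
C(22, 2) = 22·21/2 = 231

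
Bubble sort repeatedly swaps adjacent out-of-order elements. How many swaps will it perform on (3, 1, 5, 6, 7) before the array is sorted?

The minimum number of adjacent swaps to sort an array equals its inversion count, since every such swap removes exactly one inversion.
Count inversions — for each element, later elements that are smaller:
3: 1 → 1
1: none → 0
5: none → 0
6: none → 0
7: none → 0
Total inversions: 1 + 0 + 0 + 0 + 0 = 1

1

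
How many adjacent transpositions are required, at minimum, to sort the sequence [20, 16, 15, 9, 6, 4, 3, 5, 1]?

Swaps: 34

Each adjacent swap fixes exactly one inversion, so the minimum swap count equals the number of inversions.
Count inversions — for each element, later elements that are smaller:
20: 16, 15, 9, 6, 4, 3, 5, 1 → 8
16: 15, 9, 6, 4, 3, 5, 1 → 7
15: 9, 6, 4, 3, 5, 1 → 6
9: 6, 4, 3, 5, 1 → 5
6: 4, 3, 5, 1 → 4
4: 3, 1 → 2
3: 1 → 1
5: 1 → 1
1: none → 0
Total inversions: 8 + 7 + 6 + 5 + 4 + 2 + 1 + 1 + 0 = 34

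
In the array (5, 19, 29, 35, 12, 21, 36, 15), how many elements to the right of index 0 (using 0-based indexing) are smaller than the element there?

0 such elements

The element at index 0 is 5.
Elements after it: 19, 29, 35, 12, 21, 36, 15
None of them are smaller than 5.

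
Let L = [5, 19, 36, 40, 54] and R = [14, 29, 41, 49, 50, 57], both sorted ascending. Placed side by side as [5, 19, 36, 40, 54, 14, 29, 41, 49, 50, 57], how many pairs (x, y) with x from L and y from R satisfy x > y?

10

Take each right-half value and tally the left-half values above it:
r = 14: 19, 36, 40, 54 → 4
r = 29: 36, 40, 54 → 3
r = 41: 54 → 1
r = 49: 54 → 1
r = 50: 54 → 1
r = 57: none → 0
Cross-inversions: 4 + 3 + 1 + 1 + 1 + 0 = 10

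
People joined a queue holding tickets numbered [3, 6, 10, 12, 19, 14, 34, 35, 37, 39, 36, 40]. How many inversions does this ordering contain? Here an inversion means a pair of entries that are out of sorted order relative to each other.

Count, for each position, how many later elements it exceeds:
3 → none → 0
6 → none → 0
10 → none → 0
12 → none → 0
19 → 14 → 1
14 → none → 0
34 → none → 0
35 → none → 0
37 → 36 → 1
39 → 36 → 1
36 → none → 0
40 → none → 0
Sum: 0 + 0 + 0 + 0 + 1 + 0 + 0 + 0 + 1 + 1 + 0 + 0 = 3

3 inversions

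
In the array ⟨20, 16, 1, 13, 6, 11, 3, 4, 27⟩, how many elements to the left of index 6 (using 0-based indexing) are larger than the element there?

The element at index 6 is 3.
Elements before it: 20, 16, 1, 13, 6, 11
Those larger than 3: 20, 16, 13, 6, 11

5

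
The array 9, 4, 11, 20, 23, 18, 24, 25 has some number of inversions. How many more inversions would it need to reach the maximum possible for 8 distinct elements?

25 inversions short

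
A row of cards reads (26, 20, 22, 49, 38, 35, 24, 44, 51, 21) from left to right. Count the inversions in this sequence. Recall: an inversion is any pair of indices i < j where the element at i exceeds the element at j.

There are 18 inversions.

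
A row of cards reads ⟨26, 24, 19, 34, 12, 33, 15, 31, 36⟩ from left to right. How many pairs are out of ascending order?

Count, for each position, how many later elements it exceeds:
26 → 24, 19, 12, 15 → 4
24 → 19, 12, 15 → 3
19 → 12, 15 → 2
34 → 12, 33, 15, 31 → 4
12 → none → 0
33 → 15, 31 → 2
15 → none → 0
31 → none → 0
36 → none → 0
Sum: 4 + 3 + 2 + 4 + 0 + 2 + 0 + 0 + 0 = 15

Out-of-order pairs: 15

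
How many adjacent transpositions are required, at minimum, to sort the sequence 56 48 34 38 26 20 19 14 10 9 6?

Each adjacent swap fixes exactly one inversion, so the minimum swap count equals the number of inversions.
Count inversions — for each element, later elements that are smaller:
56: 48, 34, 38, 26, 20, 19, 14, 10, 9, 6 → 10
48: 34, 38, 26, 20, 19, 14, 10, 9, 6 → 9
34: 26, 20, 19, 14, 10, 9, 6 → 7
38: 26, 20, 19, 14, 10, 9, 6 → 7
26: 20, 19, 14, 10, 9, 6 → 6
20: 19, 14, 10, 9, 6 → 5
19: 14, 10, 9, 6 → 4
14: 10, 9, 6 → 3
10: 9, 6 → 2
9: 6 → 1
6: none → 0
Total inversions: 10 + 9 + 7 + 7 + 6 + 5 + 4 + 3 + 2 + 1 + 0 = 54

Adjacent swaps: 54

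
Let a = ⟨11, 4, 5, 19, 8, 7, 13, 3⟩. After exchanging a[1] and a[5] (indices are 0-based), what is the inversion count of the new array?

Positions 1 and 5 hold 4 and 7; after swapping, the array is [11, 7, 5, 19, 8, 4, 13, 3].
Count, for each position, how many later elements it exceeds:
11 → 7, 5, 8, 4, 3 → 5
7 → 5, 4, 3 → 3
5 → 4, 3 → 2
19 → 8, 4, 13, 3 → 4
8 → 4, 3 → 2
4 → 3 → 1
13 → 3 → 1
3 → none → 0
Sum: 5 + 3 + 2 + 4 + 2 + 1 + 1 + 0 = 18

18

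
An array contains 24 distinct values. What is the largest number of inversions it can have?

276

The maximum occurs when the array is in strictly decreasing order: every one of the C(24, 2) pairs is inverted.
C(24, 2) = 24·23/2 = 276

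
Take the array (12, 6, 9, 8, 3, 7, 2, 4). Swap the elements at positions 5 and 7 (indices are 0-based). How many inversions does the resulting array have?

Positions 5 and 7 hold 7 and 4; after swapping, the array is [12, 6, 9, 8, 3, 4, 2, 7].
Sweep left to right; for each value list the smaller values that follow it:
12: 7
6: 3
9: 5
8: 4
3: 1
4: 1
2: 0
7: 0
Sum: 7 + 3 + 5 + 4 + 1 + 1 + 0 + 0 = 21

21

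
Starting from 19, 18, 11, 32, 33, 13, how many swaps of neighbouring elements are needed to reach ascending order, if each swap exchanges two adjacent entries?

Each adjacent swap fixes exactly one inversion, so the minimum swap count equals the number of inversions.
Count inversions — for each element, later elements that are smaller:
19: 18, 11, 13 → 3
18: 11, 13 → 2
11: none → 0
32: 13 → 1
33: 13 → 1
13: none → 0
Total inversions: 3 + 2 + 0 + 1 + 1 + 0 = 7

Swaps: 7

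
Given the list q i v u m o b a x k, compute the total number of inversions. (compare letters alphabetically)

Count, for each position, how many later elements it exceeds:
q → i, m, o, b, a, k → 6
i → b, a → 2
v → u, m, o, b, a, k → 6
u → m, o, b, a, k → 5
m → b, a, k → 3
o → b, a, k → 3
b → a → 1
a → none → 0
x → k → 1
k → none → 0
Sum: 6 + 2 + 6 + 5 + 3 + 3 + 1 + 0 + 1 + 0 = 27

27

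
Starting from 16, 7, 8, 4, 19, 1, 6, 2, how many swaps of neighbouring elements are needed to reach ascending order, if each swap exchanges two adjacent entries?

Each adjacent swap fixes exactly one inversion, so the minimum swap count equals the number of inversions.
Count inversions — for each element, later elements that are smaller:
16: 7, 8, 4, 1, 6, 2 → 6
7: 4, 1, 6, 2 → 4
8: 4, 1, 6, 2 → 4
4: 1, 2 → 2
19: 1, 6, 2 → 3
1: none → 0
6: 2 → 1
2: none → 0
Total inversions: 6 + 4 + 4 + 2 + 3 + 0 + 1 + 0 = 20

There are 20 swaps.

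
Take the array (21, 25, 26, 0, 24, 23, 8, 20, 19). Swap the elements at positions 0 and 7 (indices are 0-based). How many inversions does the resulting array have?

Positions 0 and 7 hold 21 and 20; after swapping, the array is [20, 25, 26, 0, 24, 23, 8, 21, 19].
Sweep left to right; for each value list the smaller values that follow it:
20 → 0, 8, 19 → 3
25 → 0, 24, 23, 8, 21, 19 → 6
26 → 0, 24, 23, 8, 21, 19 → 6
0 → none → 0
24 → 23, 8, 21, 19 → 4
23 → 8, 21, 19 → 3
8 → none → 0
21 → 19 → 1
19 → none → 0
Sum: 3 + 6 + 6 + 0 + 4 + 3 + 0 + 1 + 0 = 23

Inversions: 23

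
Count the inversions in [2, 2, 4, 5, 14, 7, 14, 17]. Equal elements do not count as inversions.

For each element, count later entries that are smaller:
2 → none → 0
2 → none → 0
4 → none → 0
5 → none → 0
14 → 7 → 1
7 → none → 0
14 → none → 0
17 → none → 0
Sum: 0 + 0 + 0 + 0 + 1 + 0 + 0 + 0 = 1

1 inversion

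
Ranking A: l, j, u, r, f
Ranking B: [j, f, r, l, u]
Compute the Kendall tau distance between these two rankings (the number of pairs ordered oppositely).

6 discordant pairs

Assign each item its position (1..5) in the first ordering, then rewrite the second ordering as that position sequence:
positions: l→1, j→2, u→3, r→4, f→5
second ordering as positions: [2, 5, 4, 1, 3]
Discordant pairs = inversions in this position sequence.
2: 1 → 1
5: 4, 1, 3 → 3
4: 1, 3 → 2
1: 0
3: 0
Total: 1 + 3 + 2 + 0 + 0 = 6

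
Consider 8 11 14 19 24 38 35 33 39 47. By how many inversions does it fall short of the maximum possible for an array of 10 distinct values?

Maximum inversions for 10 distinct elements is C(10, 2) = 10·9/2 = 45.
Current inversions — for each element, count later smaller elements:
8: 0
11: 0
14: 0
19: 0
24: 0
38: 2
35: 1
33: 0
39: 0
47: 0
Current total: 0 + 0 + 0 + 0 + 0 + 2 + 1 + 0 + 0 + 0 = 3
Shortfall: 45 − 3 = 42

42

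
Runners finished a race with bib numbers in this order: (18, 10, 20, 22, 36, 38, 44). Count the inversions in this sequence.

Inversion pairs (indices are 0-based):
(0,1): 18 > 10
That's 1 pair.

1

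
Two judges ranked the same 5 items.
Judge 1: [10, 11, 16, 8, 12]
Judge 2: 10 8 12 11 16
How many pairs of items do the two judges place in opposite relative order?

Assign each item its position (1..5) in the first ordering, then rewrite the second ordering as that position sequence:
positions: 10→1, 11→2, 16→3, 8→4, 12→5
second ordering as positions: [1, 4, 5, 2, 3]
Discordant pairs = inversions in this position sequence.
1: 0
4: 2, 3 → 2
5: 2, 3 → 2
2: 0
3: 0
Total: 0 + 2 + 2 + 0 + 0 = 4

4 discordant pairs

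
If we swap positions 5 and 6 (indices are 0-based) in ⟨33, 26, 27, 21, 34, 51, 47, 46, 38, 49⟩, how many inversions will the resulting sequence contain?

11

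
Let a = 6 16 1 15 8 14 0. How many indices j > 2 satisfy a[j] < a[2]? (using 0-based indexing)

The element at index 2 is 1.
Elements after it: 15, 8, 14, 0
Those smaller than 1: 0

1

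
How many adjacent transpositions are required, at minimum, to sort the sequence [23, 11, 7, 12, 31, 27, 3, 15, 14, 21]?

21

Minimum adjacent swaps = number of inversions (each swap of adjacent out-of-order elements removes one inversion and no swap can remove more).
Count inversions — for each element, later elements that are smaller:
23: 11, 7, 12, 3, 15, 14, 21 → 7
11: 7, 3 → 2
7: 3 → 1
12: 3 → 1
31: 27, 3, 15, 14, 21 → 5
27: 3, 15, 14, 21 → 4
3: none → 0
15: 14 → 1
14: none → 0
21: none → 0
Total inversions: 7 + 2 + 1 + 1 + 5 + 4 + 0 + 1 + 0 + 0 = 21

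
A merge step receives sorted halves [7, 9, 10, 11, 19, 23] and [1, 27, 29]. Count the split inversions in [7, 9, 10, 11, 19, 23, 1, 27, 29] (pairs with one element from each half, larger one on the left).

6 split inversions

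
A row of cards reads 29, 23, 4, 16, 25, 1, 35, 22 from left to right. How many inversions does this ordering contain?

Sweep left to right; for each value list the smaller values that follow it:
29 → 23, 4, 16, 25, 1, 22 → 6
23 → 4, 16, 1, 22 → 4
4 → 1 → 1
16 → 1 → 1
25 → 1, 22 → 2
1 → none → 0
35 → 22 → 1
22 → none → 0
Sum: 6 + 4 + 1 + 1 + 2 + 0 + 1 + 0 = 15

15 inversions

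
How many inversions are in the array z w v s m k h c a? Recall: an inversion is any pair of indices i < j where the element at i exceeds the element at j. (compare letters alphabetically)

36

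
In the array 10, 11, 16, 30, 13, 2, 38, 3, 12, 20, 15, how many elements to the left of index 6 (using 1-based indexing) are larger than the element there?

5

The element at index 6 is 2.
Elements before it: 10, 11, 16, 30, 13
Those larger than 2: 10, 11, 16, 30, 13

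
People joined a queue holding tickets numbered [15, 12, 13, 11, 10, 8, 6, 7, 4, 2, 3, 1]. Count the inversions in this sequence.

Sweep left to right; for each value list the smaller values that follow it:
15: 11
12: 9
13: 9
11: 8
10: 7
8: 6
6: 4
7: 4
4: 3
2: 1
3: 1
1: 0
Sum: 11 + 9 + 9 + 8 + 7 + 6 + 4 + 4 + 3 + 1 + 1 + 0 = 63

63 inversions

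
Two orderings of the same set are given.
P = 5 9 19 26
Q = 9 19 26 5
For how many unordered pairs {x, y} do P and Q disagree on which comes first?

Disagreeing pairs: 3

Assign each item its position (1..4) in the first ordering, then rewrite the second ordering as that position sequence:
positions: 5→1, 9→2, 19→3, 26→4
second ordering as positions: [2, 3, 4, 1]
Discordant pairs = inversions in this position sequence.
2: 1 → 1
3: 1 → 1
4: 1 → 1
1: 0
Total: 1 + 1 + 1 + 0 = 3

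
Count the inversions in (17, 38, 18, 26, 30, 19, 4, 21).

15

For each element, count later entries that are smaller:
17: 1
38: 6
18: 1
26: 3
30: 3
19: 1
4: 0
21: 0
Sum: 1 + 6 + 1 + 3 + 3 + 1 + 0 + 0 = 15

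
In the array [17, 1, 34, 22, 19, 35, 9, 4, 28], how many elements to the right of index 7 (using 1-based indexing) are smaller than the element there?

The element at index 7 is 9.
Elements after it: 4, 28
Those smaller than 9: 4

1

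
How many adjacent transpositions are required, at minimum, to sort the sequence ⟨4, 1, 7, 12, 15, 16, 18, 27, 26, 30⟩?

2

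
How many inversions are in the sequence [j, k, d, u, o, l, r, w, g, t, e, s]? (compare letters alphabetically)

27

For each element, count later entries that are smaller:
j → d, g, e → 3
k → d, g, e → 3
d → none → 0
u → o, l, r, g, t, e, s → 7
o → l, g, e → 3
l → g, e → 2
r → g, e → 2
w → g, t, e, s → 4
g → e → 1
t → e, s → 2
e → none → 0
s → none → 0
Sum: 3 + 3 + 0 + 7 + 3 + 2 + 2 + 4 + 1 + 2 + 0 + 0 = 27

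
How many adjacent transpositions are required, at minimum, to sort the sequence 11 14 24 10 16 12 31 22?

9 adjacent swaps

Minimum adjacent swaps = number of inversions (each swap of adjacent out-of-order elements removes one inversion and no swap can remove more).
Count inversions — for each element, later elements that are smaller:
11: 10 → 1
14: 10, 12 → 2
24: 10, 16, 12, 22 → 4
10: none → 0
16: 12 → 1
12: none → 0
31: 22 → 1
22: none → 0
Total inversions: 1 + 2 + 4 + 0 + 1 + 0 + 1 + 0 = 9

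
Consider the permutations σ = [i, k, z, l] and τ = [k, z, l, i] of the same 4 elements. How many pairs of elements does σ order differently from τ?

3

Assign each item its position (1..4) in the first ordering, then rewrite the second ordering as that position sequence:
positions: i→1, k→2, z→3, l→4
second ordering as positions: [2, 3, 4, 1]
Discordant pairs = inversions in this position sequence.
2: 1 → 1
3: 1 → 1
4: 1 → 1
1: 0
Total: 1 + 1 + 1 + 0 = 3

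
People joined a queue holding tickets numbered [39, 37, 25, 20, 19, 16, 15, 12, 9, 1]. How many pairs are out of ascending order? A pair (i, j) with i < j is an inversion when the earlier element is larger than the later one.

Inversions: 45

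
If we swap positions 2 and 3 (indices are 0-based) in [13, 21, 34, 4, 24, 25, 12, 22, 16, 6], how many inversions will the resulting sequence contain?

Positions 2 and 3 hold 34 and 4; after swapping, the array is [13, 21, 4, 34, 24, 25, 12, 22, 16, 6].
Element-by-element contributions:
13 → 4, 12, 6 → 3
21 → 4, 12, 16, 6 → 4
4 → none → 0
34 → 24, 25, 12, 22, 16, 6 → 6
24 → 12, 22, 16, 6 → 4
25 → 12, 22, 16, 6 → 4
12 → 6 → 1
22 → 16, 6 → 2
16 → 6 → 1
6 → none → 0
Sum: 3 + 4 + 0 + 6 + 4 + 4 + 1 + 2 + 1 + 0 = 25

25 inversions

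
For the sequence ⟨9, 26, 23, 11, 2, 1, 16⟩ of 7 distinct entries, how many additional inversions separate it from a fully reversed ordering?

7 inversions short

Maximum inversions for 7 distinct elements is C(7, 2) = 7·6/2 = 21.
Current inversions — for each element, count later smaller elements:
9: 2
26: 5
23: 4
11: 2
2: 1
1: 0
16: 0
Current total: 2 + 5 + 4 + 2 + 1 + 0 + 0 = 14
Shortfall: 21 − 14 = 7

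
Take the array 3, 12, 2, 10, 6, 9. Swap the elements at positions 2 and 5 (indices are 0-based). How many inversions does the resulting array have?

Positions 2 and 5 hold 2 and 9; after swapping, the array is [3, 12, 9, 10, 6, 2].
For each element, count later entries that are smaller:
3: 1
12: 4
9: 2
10: 2
6: 1
2: 0
Sum: 1 + 4 + 2 + 2 + 1 + 0 = 10

10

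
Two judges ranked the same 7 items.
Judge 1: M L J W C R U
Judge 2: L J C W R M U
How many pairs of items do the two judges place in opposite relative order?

Assign each item its position (1..7) in the first ordering, then rewrite the second ordering as that position sequence:
positions: M→1, L→2, J→3, W→4, C→5, R→6, U→7
second ordering as positions: [2, 3, 5, 4, 6, 1, 7]
Discordant pairs = inversions in this position sequence.
2: 1 → 1
3: 1 → 1
5: 4, 1 → 2
4: 1 → 1
6: 1 → 1
1: 0
7: 0
Total: 1 + 1 + 2 + 1 + 1 + 0 + 0 = 6

6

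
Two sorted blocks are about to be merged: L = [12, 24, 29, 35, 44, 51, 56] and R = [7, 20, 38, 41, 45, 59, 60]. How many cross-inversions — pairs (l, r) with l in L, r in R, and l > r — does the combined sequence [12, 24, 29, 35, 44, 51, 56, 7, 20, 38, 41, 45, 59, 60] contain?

21

Take each right-half value and tally the left-half values above it:
r = 7: 12, 24, 29, 35, 44, 51, 56 → 7
r = 20: 24, 29, 35, 44, 51, 56 → 6
r = 38: 44, 51, 56 → 3
r = 41: 44, 51, 56 → 3
r = 45: 51, 56 → 2
r = 59: none → 0
r = 60: none → 0
Cross-inversions: 7 + 6 + 3 + 3 + 2 + 0 + 0 = 21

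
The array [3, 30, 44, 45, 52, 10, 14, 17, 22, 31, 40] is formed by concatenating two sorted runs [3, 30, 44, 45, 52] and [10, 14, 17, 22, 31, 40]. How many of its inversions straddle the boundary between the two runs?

Count, for every r in R, how many entries of L exceed r:
r = 10: 30, 44, 45, 52 → 4
r = 14: 30, 44, 45, 52 → 4
r = 17: 30, 44, 45, 52 → 4
r = 22: 30, 44, 45, 52 → 4
r = 31: 44, 45, 52 → 3
r = 40: 44, 45, 52 → 3
Cross-inversions: 4 + 4 + 4 + 4 + 3 + 3 = 22

22 split inversions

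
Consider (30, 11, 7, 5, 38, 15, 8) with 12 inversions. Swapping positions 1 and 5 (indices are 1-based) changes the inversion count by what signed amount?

Positions 1 and 5 hold 30 and 38; after swapping, the array is [38, 11, 7, 5, 30, 15, 8].
Sweep left to right; for each value list the smaller values that follow it:
38 → 11, 7, 5, 30, 15, 8 → 6
11 → 7, 5, 8 → 3
7 → 5 → 1
5 → none → 0
30 → 15, 8 → 2
15 → 8 → 1
8 → none → 0
Sum: 6 + 3 + 1 + 0 + 2 + 1 + 0 = 13
Change: 13 − 12 = +1

+1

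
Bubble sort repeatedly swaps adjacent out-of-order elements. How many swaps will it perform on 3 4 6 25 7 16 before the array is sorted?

2

Minimum adjacent swaps = number of inversions (each swap of adjacent out-of-order elements removes one inversion and no swap can remove more).
Count inversions — for each element, later elements that are smaller:
3: none → 0
4: none → 0
6: none → 0
25: 7, 16 → 2
7: none → 0
16: none → 0
Total inversions: 0 + 0 + 0 + 2 + 0 + 0 = 2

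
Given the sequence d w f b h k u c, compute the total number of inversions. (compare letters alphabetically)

13

Element-by-element contributions:
d → b, c → 2
w → f, b, h, k, u, c → 6
f → b, c → 2
b → none → 0
h → c → 1
k → c → 1
u → c → 1
c → none → 0
Sum: 2 + 6 + 2 + 0 + 1 + 1 + 1 + 0 = 13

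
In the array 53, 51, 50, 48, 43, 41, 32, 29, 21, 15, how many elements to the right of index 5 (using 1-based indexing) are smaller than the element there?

5

The element at index 5 is 43.
Elements after it: 41, 32, 29, 21, 15
Those smaller than 43: 41, 32, 29, 21, 15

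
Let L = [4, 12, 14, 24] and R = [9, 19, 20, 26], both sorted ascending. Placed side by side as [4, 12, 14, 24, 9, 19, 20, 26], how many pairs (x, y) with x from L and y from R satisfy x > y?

5

Count, for every r in R, how many entries of L exceed r:
r = 9: 12, 14, 24 → 3
r = 19: 24 → 1
r = 20: 24 → 1
r = 26: none → 0
Cross-inversions: 3 + 1 + 1 + 0 = 5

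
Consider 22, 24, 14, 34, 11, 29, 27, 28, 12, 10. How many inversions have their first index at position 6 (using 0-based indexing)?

2 such elements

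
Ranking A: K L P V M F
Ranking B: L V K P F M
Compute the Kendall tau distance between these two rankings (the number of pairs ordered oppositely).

4

Assign each item its position (1..6) in the first ordering, then rewrite the second ordering as that position sequence:
positions: K→1, L→2, P→3, V→4, M→5, F→6
second ordering as positions: [2, 4, 1, 3, 6, 5]
Discordant pairs = inversions in this position sequence.
2: 1 → 1
4: 1, 3 → 2
1: 0
3: 0
6: 5 → 1
5: 0
Total: 1 + 2 + 0 + 0 + 1 + 0 = 4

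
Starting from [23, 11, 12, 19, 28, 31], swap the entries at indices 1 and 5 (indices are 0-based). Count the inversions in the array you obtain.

Inversions: 10

Positions 1 and 5 hold 11 and 31; after swapping, the array is [23, 31, 12, 19, 28, 11].
Count, for each position, how many later elements it exceeds:
23 → 12, 19, 11 → 3
31 → 12, 19, 28, 11 → 4
12 → 11 → 1
19 → 11 → 1
28 → 11 → 1
11 → none → 0
Sum: 3 + 4 + 1 + 1 + 1 + 0 = 10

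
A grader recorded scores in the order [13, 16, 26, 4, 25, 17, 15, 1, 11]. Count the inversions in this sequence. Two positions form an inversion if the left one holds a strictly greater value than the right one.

Inversions: 23

For each element, count later entries that are smaller:
13 → 4, 1, 11 → 3
16 → 4, 15, 1, 11 → 4
26 → 4, 25, 17, 15, 1, 11 → 6
4 → 1 → 1
25 → 17, 15, 1, 11 → 4
17 → 15, 1, 11 → 3
15 → 1, 11 → 2
1 → none → 0
11 → none → 0
Sum: 3 + 4 + 6 + 1 + 4 + 3 + 2 + 0 + 0 = 23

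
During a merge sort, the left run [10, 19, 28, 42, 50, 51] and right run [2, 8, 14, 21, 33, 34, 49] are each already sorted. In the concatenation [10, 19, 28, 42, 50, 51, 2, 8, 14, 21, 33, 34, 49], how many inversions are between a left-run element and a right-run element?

Take each right-half value and tally the left-half values above it:
r = 2: 10, 19, 28, 42, 50, 51 → 6
r = 8: 10, 19, 28, 42, 50, 51 → 6
r = 14: 19, 28, 42, 50, 51 → 5
r = 21: 28, 42, 50, 51 → 4
r = 33: 42, 50, 51 → 3
r = 34: 42, 50, 51 → 3
r = 49: 50, 51 → 2
Cross-inversions: 6 + 6 + 5 + 4 + 3 + 3 + 2 = 29

29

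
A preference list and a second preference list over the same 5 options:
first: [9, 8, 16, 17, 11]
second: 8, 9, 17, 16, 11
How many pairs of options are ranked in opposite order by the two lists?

Assign each item its position (1..5) in the first ordering, then rewrite the second ordering as that position sequence:
positions: 9→1, 8→2, 16→3, 17→4, 11→5
second ordering as positions: [2, 1, 4, 3, 5]
Discordant pairs = inversions in this position sequence.
2: 1 → 1
1: 0
4: 3 → 1
3: 0
5: 0
Total: 1 + 0 + 1 + 0 + 0 = 2

2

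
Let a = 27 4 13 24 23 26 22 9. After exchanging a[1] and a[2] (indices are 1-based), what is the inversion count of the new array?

Positions 1 and 2 hold 27 and 4; after swapping, the array is [4, 27, 13, 24, 23, 26, 22, 9].
Sweep left to right; for each value list the smaller values that follow it:
4: 0
27: 6
13: 1
24: 3
23: 2
26: 2
22: 1
9: 0
Sum: 0 + 6 + 1 + 3 + 2 + 2 + 1 + 0 = 15

Inversions: 15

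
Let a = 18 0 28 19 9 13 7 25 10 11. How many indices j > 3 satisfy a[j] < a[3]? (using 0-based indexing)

The element at index 3 is 19.
Elements after it: 9, 13, 7, 25, 10, 11
Those smaller than 19: 9, 13, 7, 10, 11

5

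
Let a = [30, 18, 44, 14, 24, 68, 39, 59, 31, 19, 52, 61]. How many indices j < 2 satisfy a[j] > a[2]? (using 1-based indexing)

1

The element at index 2 is 18.
Elements before it: 30
Those larger than 18: 30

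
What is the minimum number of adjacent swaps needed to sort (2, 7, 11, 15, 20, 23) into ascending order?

0

Minimum adjacent swaps = number of inversions (each swap of adjacent out-of-order elements removes one inversion and no swap can remove more).
Count inversions — for each element, later elements that are smaller:
2: none → 0
7: none → 0
11: none → 0
15: none → 0
20: none → 0
23: none → 0
Total inversions: 0 + 0 + 0 + 0 + 0 + 0 = 0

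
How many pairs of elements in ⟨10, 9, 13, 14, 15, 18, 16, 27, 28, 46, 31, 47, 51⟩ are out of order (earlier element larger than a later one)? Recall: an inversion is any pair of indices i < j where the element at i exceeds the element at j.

Count, for each position, how many later elements it exceeds:
10: 1
9: 0
13: 0
14: 0
15: 0
18: 1
16: 0
27: 0
28: 0
46: 1
31: 0
47: 0
51: 0
Sum: 1 + 0 + 0 + 0 + 0 + 1 + 0 + 0 + 0 + 1 + 0 + 0 + 0 = 3

3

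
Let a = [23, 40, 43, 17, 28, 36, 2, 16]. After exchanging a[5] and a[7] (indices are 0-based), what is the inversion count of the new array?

18

Positions 5 and 7 hold 36 and 16; after swapping, the array is [23, 40, 43, 17, 28, 16, 2, 36].
Sweep left to right; for each value list the smaller values that follow it:
23: 3
40: 5
43: 5
17: 2
28: 2
16: 1
2: 0
36: 0
Sum: 3 + 5 + 5 + 2 + 2 + 1 + 0 + 0 = 18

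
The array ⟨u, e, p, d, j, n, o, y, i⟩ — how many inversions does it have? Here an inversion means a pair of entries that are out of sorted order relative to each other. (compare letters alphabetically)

17 out-of-order pairs

For each element, count later entries that are smaller:
u → e, p, d, j, n, o, i → 7
e → d → 1
p → d, j, n, o, i → 5
d → none → 0
j → i → 1
n → i → 1
o → i → 1
y → i → 1
i → none → 0
Sum: 7 + 1 + 5 + 0 + 1 + 1 + 1 + 1 + 0 = 17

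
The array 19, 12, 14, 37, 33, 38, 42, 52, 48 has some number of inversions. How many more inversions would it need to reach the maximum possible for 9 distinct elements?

32 inversions short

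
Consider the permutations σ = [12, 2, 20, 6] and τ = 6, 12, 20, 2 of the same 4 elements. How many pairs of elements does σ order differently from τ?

Assign each item its position (1..4) in the first ordering, then rewrite the second ordering as that position sequence:
positions: 12→1, 2→2, 20→3, 6→4
second ordering as positions: [4, 1, 3, 2]
Discordant pairs = inversions in this position sequence.
4: 1, 3, 2 → 3
1: 0
3: 2 → 1
2: 0
Total: 3 + 0 + 1 + 0 = 4

Discordant pairs: 4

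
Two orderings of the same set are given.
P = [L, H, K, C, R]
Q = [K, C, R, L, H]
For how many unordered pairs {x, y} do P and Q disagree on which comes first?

Assign each item its position (1..5) in the first ordering, then rewrite the second ordering as that position sequence:
positions: L→1, H→2, K→3, C→4, R→5
second ordering as positions: [3, 4, 5, 1, 2]
Discordant pairs = inversions in this position sequence.
3: 1, 2 → 2
4: 1, 2 → 2
5: 1, 2 → 2
1: 0
2: 0
Total: 2 + 2 + 2 + 0 + 0 = 6

6 disagreeing pairs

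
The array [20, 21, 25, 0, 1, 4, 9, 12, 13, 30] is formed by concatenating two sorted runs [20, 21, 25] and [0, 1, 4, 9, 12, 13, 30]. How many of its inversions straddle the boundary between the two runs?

Cross-inversions: 18

For each element r of the right run, count left-run elements greater than r:
r = 0: 20, 21, 25 → 3
r = 1: 20, 21, 25 → 3
r = 4: 20, 21, 25 → 3
r = 9: 20, 21, 25 → 3
r = 12: 20, 21, 25 → 3
r = 13: 20, 21, 25 → 3
r = 30: none → 0
Cross-inversions: 3 + 3 + 3 + 3 + 3 + 3 + 0 = 18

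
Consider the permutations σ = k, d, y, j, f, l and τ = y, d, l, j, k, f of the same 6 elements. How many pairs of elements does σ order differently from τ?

7

Assign each item its position (1..6) in the first ordering, then rewrite the second ordering as that position sequence:
positions: k→1, d→2, y→3, j→4, f→5, l→6
second ordering as positions: [3, 2, 6, 4, 1, 5]
Discordant pairs = inversions in this position sequence.
3: 2, 1 → 2
2: 1 → 1
6: 4, 1, 5 → 3
4: 1 → 1
1: 0
5: 0
Total: 2 + 1 + 3 + 1 + 0 + 0 = 7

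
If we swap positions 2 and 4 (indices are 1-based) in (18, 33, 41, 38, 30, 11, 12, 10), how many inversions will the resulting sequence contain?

Positions 2 and 4 hold 33 and 38; after swapping, the array is [18, 38, 41, 33, 30, 11, 12, 10].
For each element, count later entries that are smaller:
18: 3
38: 5
41: 5
33: 4
30: 3
11: 1
12: 1
10: 0
Sum: 3 + 5 + 5 + 4 + 3 + 1 + 1 + 0 = 22

22 inversions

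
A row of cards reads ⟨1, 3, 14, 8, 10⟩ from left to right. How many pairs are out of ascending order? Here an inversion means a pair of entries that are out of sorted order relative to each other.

There are 2 inversions.

Element-by-element contributions:
1: 0
3: 0
14: 2
8: 0
10: 0
Sum: 0 + 0 + 2 + 0 + 0 = 2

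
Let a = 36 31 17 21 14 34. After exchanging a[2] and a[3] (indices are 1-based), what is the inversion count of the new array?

9

Positions 2 and 3 hold 31 and 17; after swapping, the array is [36, 17, 31, 21, 14, 34].
Sweep left to right; for each value list the smaller values that follow it:
36 → 17, 31, 21, 14, 34 → 5
17 → 14 → 1
31 → 21, 14 → 2
21 → 14 → 1
14 → none → 0
34 → none → 0
Sum: 5 + 1 + 2 + 1 + 0 + 0 = 9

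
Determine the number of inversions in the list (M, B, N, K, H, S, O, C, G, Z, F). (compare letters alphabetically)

Sweep left to right; for each value list the smaller values that follow it:
M: 6
B: 0
N: 5
K: 4
H: 3
S: 4
O: 3
C: 0
G: 1
Z: 1
F: 0
Sum: 6 + 0 + 5 + 4 + 3 + 4 + 3 + 0 + 1 + 1 + 0 = 27

Out-of-order pairs: 27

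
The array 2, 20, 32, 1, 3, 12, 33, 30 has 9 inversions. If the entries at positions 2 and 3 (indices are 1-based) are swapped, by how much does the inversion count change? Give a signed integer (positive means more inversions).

+1

Positions 2 and 3 hold 20 and 32; after swapping, the array is [2, 32, 20, 1, 3, 12, 33, 30].
Element-by-element contributions:
2 → 1 → 1
32 → 20, 1, 3, 12, 30 → 5
20 → 1, 3, 12 → 3
1 → none → 0
3 → none → 0
12 → none → 0
33 → 30 → 1
30 → none → 0
Sum: 1 + 5 + 3 + 0 + 0 + 0 + 1 + 0 = 10
Change: 10 − 9 = +1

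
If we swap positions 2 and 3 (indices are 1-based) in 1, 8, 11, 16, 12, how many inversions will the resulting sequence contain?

2

Positions 2 and 3 hold 8 and 11; after swapping, the array is [1, 11, 8, 16, 12].
Element-by-element contributions:
1: 0
11: 1
8: 0
16: 1
12: 0
Sum: 0 + 1 + 0 + 1 + 0 = 2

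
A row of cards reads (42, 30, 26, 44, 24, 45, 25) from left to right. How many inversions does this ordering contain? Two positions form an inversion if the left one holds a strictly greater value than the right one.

For each element, count later entries that are smaller:
42 → 30, 26, 24, 25 → 4
30 → 26, 24, 25 → 3
26 → 24, 25 → 2
44 → 24, 25 → 2
24 → none → 0
45 → 25 → 1
25 → none → 0
Sum: 4 + 3 + 2 + 2 + 0 + 1 + 0 = 12

12 inversions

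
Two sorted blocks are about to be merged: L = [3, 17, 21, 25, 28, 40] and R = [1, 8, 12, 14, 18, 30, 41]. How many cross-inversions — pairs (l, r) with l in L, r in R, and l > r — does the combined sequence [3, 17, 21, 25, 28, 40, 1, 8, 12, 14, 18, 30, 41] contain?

For each element r of the right run, count left-run elements greater than r:
r = 1: 3, 17, 21, 25, 28, 40 → 6
r = 8: 17, 21, 25, 28, 40 → 5
r = 12: 17, 21, 25, 28, 40 → 5
r = 14: 17, 21, 25, 28, 40 → 5
r = 18: 21, 25, 28, 40 → 4
r = 30: 40 → 1
r = 41: none → 0
Cross-inversions: 6 + 5 + 5 + 5 + 4 + 1 + 0 = 26

26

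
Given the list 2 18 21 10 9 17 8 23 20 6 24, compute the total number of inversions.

For each element, count later entries that are smaller:
2 → none → 0
18 → 10, 9, 17, 8, 6 → 5
21 → 10, 9, 17, 8, 20, 6 → 6
10 → 9, 8, 6 → 3
9 → 8, 6 → 2
17 → 8, 6 → 2
8 → 6 → 1
23 → 20, 6 → 2
20 → 6 → 1
6 → none → 0
24 → none → 0
Sum: 0 + 5 + 6 + 3 + 2 + 2 + 1 + 2 + 1 + 0 + 0 = 22

22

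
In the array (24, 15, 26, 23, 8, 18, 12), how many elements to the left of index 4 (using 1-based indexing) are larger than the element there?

The element at index 4 is 23.
Elements before it: 24, 15, 26
Those larger than 23: 24, 26

2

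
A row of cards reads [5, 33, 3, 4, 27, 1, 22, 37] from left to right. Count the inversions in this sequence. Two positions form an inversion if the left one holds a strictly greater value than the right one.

12

Count, for each position, how many later elements it exceeds:
5 → 3, 4, 1 → 3
33 → 3, 4, 27, 1, 22 → 5
3 → 1 → 1
4 → 1 → 1
27 → 1, 22 → 2
1 → none → 0
22 → none → 0
37 → none → 0
Sum: 3 + 5 + 1 + 1 + 2 + 0 + 0 + 0 = 12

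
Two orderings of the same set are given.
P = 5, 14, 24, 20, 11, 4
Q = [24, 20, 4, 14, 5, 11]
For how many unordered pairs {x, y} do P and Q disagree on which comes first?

Assign each item its position (1..6) in the first ordering, then rewrite the second ordering as that position sequence:
positions: 5→1, 14→2, 24→3, 20→4, 11→5, 4→6
second ordering as positions: [3, 4, 6, 2, 1, 5]
Discordant pairs = inversions in this position sequence.
3: 2, 1 → 2
4: 2, 1 → 2
6: 2, 1, 5 → 3
2: 1 → 1
1: 0
5: 0
Total: 2 + 2 + 3 + 1 + 0 + 0 = 8

8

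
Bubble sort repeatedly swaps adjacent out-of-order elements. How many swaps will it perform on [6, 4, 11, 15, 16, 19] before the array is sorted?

The minimum number of adjacent swaps to sort an array equals its inversion count, since every such swap removes exactly one inversion.
Count inversions — for each element, later elements that are smaller:
6: 4 → 1
4: none → 0
11: none → 0
15: none → 0
16: none → 0
19: none → 0
Total inversions: 1 + 0 + 0 + 0 + 0 + 0 = 1

1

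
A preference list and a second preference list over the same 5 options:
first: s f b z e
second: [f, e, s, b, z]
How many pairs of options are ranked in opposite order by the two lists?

4 pairs

Assign each item its position (1..5) in the first ordering, then rewrite the second ordering as that position sequence:
positions: s→1, f→2, b→3, z→4, e→5
second ordering as positions: [2, 5, 1, 3, 4]
Discordant pairs = inversions in this position sequence.
2: 1 → 1
5: 1, 3, 4 → 3
1: 0
3: 0
4: 0
Total: 1 + 3 + 0 + 0 + 0 = 4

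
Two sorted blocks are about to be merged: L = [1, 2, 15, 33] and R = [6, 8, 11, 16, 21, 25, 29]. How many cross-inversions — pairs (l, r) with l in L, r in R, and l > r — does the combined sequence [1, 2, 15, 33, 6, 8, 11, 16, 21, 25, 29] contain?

For each element r of the right run, count left-run elements greater than r:
r = 6: 15, 33 → 2
r = 8: 15, 33 → 2
r = 11: 15, 33 → 2
r = 16: 33 → 1
r = 21: 33 → 1
r = 25: 33 → 1
r = 29: 33 → 1
Cross-inversions: 2 + 2 + 2 + 1 + 1 + 1 + 1 = 10

There are 10 split inversions.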